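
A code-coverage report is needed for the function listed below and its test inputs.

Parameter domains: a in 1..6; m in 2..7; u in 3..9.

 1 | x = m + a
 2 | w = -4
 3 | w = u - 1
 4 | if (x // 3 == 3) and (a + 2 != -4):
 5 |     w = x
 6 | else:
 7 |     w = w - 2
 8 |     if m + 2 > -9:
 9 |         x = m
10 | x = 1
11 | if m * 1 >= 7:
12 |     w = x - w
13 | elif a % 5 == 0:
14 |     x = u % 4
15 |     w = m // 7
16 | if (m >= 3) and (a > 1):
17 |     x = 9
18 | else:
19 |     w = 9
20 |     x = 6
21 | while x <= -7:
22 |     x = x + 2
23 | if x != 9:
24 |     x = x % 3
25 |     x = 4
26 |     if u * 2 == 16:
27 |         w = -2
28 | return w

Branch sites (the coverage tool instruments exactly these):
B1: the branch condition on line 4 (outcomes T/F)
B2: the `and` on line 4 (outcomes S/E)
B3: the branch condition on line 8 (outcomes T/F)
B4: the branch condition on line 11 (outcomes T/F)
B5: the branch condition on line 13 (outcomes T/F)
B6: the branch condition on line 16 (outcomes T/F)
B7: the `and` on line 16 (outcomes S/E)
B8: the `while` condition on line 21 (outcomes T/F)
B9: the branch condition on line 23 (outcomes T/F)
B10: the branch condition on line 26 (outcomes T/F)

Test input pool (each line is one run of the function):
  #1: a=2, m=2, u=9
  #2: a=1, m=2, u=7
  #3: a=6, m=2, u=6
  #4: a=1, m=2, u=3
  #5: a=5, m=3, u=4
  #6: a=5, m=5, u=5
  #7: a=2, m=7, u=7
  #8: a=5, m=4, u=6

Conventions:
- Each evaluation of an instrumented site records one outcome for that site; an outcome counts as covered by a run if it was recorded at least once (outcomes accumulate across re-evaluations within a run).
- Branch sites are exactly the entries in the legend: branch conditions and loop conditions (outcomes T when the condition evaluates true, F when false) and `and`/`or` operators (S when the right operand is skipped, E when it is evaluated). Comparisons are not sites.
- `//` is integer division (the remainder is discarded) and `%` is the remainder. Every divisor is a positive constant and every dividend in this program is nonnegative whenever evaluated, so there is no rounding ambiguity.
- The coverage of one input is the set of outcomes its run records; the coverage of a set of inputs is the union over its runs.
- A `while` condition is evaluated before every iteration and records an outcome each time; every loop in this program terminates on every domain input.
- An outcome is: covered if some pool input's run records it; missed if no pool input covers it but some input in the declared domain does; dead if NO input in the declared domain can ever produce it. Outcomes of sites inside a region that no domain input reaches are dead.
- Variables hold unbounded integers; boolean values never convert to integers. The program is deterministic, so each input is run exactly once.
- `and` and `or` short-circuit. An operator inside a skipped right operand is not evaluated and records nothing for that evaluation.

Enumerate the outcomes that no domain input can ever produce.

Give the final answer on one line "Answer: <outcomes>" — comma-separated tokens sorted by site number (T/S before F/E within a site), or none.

checking every outcome against all 252 domain inputs:
  B3=F: never recorded by any domain input -> dead
  B8=T: never recorded by any domain input -> dead
  reachable outcomes have witnesses, e.g. B1=T (e.g. a=2, m=7, u=3), B1=F (e.g. a=1, m=2, u=3), B2=S (e.g. a=1, m=2, u=3), B2=E (e.g. a=2, m=7, u=3)

Answer: B3=F, B8=T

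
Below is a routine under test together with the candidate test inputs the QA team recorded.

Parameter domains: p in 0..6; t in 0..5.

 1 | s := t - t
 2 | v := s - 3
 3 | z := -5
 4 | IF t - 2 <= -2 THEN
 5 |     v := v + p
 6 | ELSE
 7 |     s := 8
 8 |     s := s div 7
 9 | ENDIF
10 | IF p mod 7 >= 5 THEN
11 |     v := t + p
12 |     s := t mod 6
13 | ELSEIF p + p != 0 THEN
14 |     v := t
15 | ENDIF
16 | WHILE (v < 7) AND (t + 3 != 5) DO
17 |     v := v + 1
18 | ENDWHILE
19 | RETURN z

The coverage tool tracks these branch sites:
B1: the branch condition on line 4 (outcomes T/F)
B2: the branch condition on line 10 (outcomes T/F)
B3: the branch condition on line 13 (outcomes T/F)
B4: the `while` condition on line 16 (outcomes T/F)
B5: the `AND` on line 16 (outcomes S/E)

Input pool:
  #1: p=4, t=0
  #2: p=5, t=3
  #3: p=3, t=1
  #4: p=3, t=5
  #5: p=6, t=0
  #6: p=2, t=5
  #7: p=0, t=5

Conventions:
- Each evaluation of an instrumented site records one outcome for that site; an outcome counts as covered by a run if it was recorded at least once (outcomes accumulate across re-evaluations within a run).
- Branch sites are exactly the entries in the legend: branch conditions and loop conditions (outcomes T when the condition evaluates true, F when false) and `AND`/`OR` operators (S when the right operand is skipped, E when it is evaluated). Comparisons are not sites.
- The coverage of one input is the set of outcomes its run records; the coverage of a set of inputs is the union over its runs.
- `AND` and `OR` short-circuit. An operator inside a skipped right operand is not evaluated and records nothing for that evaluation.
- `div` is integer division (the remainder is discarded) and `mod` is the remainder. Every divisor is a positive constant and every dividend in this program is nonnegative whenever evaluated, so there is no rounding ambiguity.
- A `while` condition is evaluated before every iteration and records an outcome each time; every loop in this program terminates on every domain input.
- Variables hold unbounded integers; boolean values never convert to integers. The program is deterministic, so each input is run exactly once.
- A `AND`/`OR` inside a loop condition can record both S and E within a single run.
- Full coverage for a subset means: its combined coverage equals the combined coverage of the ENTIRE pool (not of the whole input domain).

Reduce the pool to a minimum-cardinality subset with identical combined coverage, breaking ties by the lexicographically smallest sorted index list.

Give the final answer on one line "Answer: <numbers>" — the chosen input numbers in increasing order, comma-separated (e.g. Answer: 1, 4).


#1 (p=4, t=0) -> covered: B1=T, B2=F, B3=T, B4=T, B4=F, B5=S, B5=E
#2 (p=5, t=3) -> covered: B1=F, B2=T, B4=F, B5=S
#3 (p=3, t=1) -> covered: B1=F, B2=F, B3=T, B4=T, B4=F, B5=S, B5=E
#4 (p=3, t=5) -> covered: B1=F, B2=F, B3=T, B4=T, B4=F, B5=S, B5=E
#5 (p=6, t=0) -> covered: B1=T, B2=T, B4=T, B4=F, B5=S, B5=E
#6 (p=2, t=5) -> covered: B1=F, B2=F, B3=T, B4=T, B4=F, B5=S, B5=E
#7 (p=0, t=5) -> covered: B1=F, B2=F, B3=F, B4=T, B4=F, B5=S, B5=E
union over all inputs: B1=T, B1=F, B2=T, B2=F, B3=T, B3=F, B4=T, B4=F, B5=S, B5=E (10 outcomes)
every size-1 subset falls short of the 10 outcomes (best: 7/10)
every size-2 subset falls short of the 10 outcomes (best: 9/10)
inputs {1, 2, 7} (size 3) cover everything; no size-3 subset with a lexicographically smaller index list covers all 10
Answer: 1, 2, 7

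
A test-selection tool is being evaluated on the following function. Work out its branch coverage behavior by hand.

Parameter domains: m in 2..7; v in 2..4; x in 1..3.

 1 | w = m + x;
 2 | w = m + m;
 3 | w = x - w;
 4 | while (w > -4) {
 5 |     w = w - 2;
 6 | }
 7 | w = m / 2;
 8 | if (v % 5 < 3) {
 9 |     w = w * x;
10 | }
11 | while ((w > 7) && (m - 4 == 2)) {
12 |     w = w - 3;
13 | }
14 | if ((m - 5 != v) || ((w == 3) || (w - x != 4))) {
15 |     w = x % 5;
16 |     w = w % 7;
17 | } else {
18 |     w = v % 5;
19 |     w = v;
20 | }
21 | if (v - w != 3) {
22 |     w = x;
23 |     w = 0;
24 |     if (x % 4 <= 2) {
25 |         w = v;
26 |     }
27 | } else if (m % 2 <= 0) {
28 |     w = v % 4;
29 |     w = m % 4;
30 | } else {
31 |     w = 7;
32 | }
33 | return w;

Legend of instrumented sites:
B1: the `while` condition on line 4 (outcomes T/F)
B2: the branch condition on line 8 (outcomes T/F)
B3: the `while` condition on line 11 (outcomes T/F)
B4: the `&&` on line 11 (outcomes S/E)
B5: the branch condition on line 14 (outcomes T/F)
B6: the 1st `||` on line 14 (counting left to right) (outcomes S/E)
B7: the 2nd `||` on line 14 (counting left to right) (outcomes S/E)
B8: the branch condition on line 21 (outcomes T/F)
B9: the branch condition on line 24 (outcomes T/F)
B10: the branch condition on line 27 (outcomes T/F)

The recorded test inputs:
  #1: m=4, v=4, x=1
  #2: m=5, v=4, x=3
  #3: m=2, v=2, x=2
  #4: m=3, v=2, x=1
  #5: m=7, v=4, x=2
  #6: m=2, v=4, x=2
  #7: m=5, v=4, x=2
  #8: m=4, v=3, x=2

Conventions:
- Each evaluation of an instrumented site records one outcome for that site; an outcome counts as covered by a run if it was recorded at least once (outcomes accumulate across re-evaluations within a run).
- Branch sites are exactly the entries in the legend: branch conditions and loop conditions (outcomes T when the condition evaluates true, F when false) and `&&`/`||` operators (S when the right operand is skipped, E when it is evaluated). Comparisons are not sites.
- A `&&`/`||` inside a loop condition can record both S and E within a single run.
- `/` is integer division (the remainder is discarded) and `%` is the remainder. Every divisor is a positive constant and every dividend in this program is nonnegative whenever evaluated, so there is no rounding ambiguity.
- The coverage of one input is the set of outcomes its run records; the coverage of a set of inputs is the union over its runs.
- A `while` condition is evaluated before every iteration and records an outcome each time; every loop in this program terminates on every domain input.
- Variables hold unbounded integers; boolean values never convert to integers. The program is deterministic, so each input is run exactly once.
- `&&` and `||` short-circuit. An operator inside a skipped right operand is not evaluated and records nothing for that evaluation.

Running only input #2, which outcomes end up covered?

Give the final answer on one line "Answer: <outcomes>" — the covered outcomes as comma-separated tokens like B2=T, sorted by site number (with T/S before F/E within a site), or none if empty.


Event log for input #2 (m=5, v=4, x=3):
  B1->F, B2->F, B4->S, B3->F, B6->S, B5->T, B8->T, B9->F
collecting distinct outcomes: B1=F, B2=F, B3=F, B4=S, B5=T, B6=S, B8=T, B9=F
Answer: B1=F, B2=F, B3=F, B4=S, B5=T, B6=S, B8=T, B9=F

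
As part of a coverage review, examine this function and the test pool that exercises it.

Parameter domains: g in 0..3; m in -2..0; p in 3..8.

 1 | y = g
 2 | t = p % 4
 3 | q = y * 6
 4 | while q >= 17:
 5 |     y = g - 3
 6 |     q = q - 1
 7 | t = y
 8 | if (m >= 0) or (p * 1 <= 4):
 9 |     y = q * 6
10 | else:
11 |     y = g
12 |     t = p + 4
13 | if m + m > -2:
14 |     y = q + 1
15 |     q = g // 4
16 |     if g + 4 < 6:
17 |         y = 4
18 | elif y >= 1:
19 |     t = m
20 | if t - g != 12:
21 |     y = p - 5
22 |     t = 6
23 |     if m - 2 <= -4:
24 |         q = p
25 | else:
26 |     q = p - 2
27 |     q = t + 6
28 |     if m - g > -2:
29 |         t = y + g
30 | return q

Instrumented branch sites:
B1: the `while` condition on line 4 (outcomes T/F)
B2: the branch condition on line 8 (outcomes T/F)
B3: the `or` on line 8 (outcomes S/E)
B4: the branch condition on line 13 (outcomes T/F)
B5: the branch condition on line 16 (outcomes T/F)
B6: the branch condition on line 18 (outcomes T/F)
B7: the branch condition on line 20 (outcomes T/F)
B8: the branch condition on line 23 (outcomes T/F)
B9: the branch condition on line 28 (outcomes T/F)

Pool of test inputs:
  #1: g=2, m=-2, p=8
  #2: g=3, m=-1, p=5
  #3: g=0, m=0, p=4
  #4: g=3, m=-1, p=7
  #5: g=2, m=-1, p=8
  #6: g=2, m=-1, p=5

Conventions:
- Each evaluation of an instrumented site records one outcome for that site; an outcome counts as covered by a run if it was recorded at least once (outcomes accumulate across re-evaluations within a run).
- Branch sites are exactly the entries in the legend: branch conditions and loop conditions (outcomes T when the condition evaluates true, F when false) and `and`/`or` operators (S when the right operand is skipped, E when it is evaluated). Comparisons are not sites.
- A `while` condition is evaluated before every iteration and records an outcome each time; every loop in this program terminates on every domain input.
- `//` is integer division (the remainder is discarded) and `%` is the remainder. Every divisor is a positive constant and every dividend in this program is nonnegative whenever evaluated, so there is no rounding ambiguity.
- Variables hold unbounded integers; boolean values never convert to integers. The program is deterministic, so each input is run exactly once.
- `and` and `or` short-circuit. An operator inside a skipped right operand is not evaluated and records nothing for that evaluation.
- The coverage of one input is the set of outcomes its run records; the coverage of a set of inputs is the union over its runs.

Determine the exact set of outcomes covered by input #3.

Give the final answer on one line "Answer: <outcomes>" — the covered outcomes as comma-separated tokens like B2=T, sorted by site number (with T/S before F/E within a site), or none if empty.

Simulating input #3 (g=0, m=0, p=4) step by step:
  B1->F, B3->S, B2->T, B4->T, B5->T, B7->T, B8->F
deduplicating events, the covered set is: B1=F, B2=T, B3=S, B4=T, B5=T, B7=T, B8=F

Answer: B1=F, B2=T, B3=S, B4=T, B5=T, B7=T, B8=F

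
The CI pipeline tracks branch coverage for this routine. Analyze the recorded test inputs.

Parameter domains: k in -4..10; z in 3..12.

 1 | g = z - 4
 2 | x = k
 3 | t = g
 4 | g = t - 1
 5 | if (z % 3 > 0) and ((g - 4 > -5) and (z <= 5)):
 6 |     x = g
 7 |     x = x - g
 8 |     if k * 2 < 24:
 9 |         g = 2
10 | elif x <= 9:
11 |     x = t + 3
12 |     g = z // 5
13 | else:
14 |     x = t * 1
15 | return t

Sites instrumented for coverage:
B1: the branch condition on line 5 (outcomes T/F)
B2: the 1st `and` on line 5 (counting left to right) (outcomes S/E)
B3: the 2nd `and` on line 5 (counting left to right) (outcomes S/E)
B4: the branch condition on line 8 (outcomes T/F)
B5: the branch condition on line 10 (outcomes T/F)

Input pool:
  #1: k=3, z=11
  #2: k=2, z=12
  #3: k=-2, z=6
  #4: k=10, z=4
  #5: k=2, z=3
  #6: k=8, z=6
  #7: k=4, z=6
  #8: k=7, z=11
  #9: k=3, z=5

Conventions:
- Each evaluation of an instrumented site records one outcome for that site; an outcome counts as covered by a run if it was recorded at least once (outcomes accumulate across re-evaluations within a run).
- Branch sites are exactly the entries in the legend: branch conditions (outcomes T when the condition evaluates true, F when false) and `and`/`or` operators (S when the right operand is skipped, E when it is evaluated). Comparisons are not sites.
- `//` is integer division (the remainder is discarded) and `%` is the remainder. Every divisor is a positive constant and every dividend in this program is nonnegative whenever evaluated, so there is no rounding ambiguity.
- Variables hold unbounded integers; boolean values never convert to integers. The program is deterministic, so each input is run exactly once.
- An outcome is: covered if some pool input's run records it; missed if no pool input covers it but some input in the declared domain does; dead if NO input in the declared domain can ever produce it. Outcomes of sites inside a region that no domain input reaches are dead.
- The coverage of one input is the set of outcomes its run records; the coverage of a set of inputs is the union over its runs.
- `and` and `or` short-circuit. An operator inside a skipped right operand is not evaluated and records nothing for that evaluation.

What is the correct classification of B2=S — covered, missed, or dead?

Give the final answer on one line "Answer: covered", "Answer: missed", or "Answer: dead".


B2=S is recorded by pool input(s) 2, 3, 5, 6, 7 -> covered
Answer: covered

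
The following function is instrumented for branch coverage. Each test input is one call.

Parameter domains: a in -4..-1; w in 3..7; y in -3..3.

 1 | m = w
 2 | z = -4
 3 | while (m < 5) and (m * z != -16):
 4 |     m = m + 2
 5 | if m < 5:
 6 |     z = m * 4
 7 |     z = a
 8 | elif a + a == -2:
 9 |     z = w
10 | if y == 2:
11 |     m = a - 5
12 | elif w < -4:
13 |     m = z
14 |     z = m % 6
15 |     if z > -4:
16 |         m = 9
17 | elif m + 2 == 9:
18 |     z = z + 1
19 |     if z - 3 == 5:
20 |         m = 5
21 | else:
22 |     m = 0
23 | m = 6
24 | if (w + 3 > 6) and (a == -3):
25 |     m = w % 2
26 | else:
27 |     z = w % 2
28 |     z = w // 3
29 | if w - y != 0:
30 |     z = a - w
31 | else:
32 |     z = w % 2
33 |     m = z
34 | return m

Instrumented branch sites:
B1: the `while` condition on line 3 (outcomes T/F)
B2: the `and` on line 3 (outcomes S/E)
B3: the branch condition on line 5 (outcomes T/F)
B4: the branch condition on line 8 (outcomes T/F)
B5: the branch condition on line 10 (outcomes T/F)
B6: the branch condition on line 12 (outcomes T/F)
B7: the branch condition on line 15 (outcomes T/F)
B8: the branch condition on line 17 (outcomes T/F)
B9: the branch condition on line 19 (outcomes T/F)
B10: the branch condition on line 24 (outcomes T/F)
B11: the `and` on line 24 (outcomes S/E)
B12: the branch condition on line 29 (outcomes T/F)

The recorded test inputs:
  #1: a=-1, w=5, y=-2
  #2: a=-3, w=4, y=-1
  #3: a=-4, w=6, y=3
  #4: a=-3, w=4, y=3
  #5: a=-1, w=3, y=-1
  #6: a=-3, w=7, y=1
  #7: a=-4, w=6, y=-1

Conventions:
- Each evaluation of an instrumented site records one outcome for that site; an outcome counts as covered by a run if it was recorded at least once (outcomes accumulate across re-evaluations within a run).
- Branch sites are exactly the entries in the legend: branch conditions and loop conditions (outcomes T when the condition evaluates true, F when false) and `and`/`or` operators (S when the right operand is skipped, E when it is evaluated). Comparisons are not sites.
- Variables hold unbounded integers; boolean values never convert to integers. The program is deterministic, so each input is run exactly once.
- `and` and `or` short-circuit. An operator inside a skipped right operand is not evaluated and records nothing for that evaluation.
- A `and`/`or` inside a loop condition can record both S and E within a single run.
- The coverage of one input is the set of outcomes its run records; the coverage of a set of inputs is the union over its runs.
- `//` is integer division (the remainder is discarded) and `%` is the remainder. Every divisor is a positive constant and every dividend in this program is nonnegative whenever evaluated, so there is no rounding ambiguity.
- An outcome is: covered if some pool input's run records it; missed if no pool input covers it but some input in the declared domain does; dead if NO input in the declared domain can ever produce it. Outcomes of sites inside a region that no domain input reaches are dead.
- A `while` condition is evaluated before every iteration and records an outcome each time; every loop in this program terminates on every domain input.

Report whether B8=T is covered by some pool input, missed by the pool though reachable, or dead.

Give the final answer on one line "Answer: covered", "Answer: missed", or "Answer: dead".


B8=T is recorded by pool input(s) 6 -> covered
Answer: covered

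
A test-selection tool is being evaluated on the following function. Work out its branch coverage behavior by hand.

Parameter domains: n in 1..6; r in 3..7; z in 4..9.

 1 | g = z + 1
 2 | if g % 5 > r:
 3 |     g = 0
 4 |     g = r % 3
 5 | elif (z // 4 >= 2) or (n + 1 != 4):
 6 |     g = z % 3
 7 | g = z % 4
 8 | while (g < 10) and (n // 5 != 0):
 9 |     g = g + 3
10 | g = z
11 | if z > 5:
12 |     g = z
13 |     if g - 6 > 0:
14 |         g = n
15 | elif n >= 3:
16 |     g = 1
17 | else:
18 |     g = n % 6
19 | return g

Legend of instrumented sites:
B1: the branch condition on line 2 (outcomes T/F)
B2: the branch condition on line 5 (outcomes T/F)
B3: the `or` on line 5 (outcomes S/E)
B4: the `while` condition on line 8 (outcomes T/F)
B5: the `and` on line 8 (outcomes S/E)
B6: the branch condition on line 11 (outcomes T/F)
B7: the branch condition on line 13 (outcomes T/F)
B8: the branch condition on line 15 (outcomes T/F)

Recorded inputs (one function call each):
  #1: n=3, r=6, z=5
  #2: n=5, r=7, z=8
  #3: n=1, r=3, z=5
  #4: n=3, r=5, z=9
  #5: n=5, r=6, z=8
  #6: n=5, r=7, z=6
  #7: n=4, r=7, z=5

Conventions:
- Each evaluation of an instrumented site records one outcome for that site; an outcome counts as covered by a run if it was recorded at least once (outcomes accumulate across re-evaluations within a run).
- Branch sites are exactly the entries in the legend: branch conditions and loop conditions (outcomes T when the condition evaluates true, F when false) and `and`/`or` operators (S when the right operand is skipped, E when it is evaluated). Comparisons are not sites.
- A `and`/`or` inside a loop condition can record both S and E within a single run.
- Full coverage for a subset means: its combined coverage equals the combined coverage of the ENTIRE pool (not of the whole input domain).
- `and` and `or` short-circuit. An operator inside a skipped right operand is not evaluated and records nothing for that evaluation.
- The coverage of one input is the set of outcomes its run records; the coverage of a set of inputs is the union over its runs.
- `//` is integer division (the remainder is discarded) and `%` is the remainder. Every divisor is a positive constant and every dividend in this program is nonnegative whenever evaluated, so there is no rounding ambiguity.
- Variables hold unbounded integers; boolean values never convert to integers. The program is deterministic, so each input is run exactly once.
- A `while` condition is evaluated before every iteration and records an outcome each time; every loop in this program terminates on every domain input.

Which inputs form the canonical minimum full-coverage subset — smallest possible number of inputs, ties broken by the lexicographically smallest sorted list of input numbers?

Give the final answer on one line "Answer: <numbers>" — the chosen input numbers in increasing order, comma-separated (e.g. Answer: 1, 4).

input #1 (n=3, r=6, z=5): covers B1=F, B2=F, B3=E, B4=F, B5=E, B6=F, B8=T
input #2 (n=5, r=7, z=8): covers B1=F, B2=T, B3=S, B4=T, B4=F, B5=S, B5=E, B6=T, B7=T
input #3 (n=1, r=3, z=5): covers B1=F, B2=T, B3=E, B4=F, B5=E, B6=F, B8=F
input #4 (n=3, r=5, z=9): covers B1=F, B2=T, B3=S, B4=F, B5=E, B6=T, B7=T
input #5 (n=5, r=6, z=8): covers B1=F, B2=T, B3=S, B4=T, B4=F, B5=S, B5=E, B6=T, B7=T
input #6 (n=5, r=7, z=6): covers B1=F, B2=T, B3=E, B4=T, B4=F, B5=S, B5=E, B6=T, B7=F
input #7 (n=4, r=7, z=5): covers B1=F, B2=T, B3=E, B4=F, B5=E, B6=F, B8=T
the full pool covers 15 outcomes: B1=F, B2=T, B2=F, B3=S, B3=E, B4=T, B4=F, B5=S, B5=E, B6=T, B6=F, B7=T, B7=F, B8=T, B8=F
every size-1 subset falls short of the 15 outcomes (best: 9/15)
every size-2 subset falls short of the 15 outcomes (best: 13/15)
every size-3 subset falls short of the 15 outcomes (best: 14/15)
size 4: inputs {1, 2, 3, 6} cover all 15 outcomes, and no lexicographically smaller subset of this size does

Answer: 1, 2, 3, 6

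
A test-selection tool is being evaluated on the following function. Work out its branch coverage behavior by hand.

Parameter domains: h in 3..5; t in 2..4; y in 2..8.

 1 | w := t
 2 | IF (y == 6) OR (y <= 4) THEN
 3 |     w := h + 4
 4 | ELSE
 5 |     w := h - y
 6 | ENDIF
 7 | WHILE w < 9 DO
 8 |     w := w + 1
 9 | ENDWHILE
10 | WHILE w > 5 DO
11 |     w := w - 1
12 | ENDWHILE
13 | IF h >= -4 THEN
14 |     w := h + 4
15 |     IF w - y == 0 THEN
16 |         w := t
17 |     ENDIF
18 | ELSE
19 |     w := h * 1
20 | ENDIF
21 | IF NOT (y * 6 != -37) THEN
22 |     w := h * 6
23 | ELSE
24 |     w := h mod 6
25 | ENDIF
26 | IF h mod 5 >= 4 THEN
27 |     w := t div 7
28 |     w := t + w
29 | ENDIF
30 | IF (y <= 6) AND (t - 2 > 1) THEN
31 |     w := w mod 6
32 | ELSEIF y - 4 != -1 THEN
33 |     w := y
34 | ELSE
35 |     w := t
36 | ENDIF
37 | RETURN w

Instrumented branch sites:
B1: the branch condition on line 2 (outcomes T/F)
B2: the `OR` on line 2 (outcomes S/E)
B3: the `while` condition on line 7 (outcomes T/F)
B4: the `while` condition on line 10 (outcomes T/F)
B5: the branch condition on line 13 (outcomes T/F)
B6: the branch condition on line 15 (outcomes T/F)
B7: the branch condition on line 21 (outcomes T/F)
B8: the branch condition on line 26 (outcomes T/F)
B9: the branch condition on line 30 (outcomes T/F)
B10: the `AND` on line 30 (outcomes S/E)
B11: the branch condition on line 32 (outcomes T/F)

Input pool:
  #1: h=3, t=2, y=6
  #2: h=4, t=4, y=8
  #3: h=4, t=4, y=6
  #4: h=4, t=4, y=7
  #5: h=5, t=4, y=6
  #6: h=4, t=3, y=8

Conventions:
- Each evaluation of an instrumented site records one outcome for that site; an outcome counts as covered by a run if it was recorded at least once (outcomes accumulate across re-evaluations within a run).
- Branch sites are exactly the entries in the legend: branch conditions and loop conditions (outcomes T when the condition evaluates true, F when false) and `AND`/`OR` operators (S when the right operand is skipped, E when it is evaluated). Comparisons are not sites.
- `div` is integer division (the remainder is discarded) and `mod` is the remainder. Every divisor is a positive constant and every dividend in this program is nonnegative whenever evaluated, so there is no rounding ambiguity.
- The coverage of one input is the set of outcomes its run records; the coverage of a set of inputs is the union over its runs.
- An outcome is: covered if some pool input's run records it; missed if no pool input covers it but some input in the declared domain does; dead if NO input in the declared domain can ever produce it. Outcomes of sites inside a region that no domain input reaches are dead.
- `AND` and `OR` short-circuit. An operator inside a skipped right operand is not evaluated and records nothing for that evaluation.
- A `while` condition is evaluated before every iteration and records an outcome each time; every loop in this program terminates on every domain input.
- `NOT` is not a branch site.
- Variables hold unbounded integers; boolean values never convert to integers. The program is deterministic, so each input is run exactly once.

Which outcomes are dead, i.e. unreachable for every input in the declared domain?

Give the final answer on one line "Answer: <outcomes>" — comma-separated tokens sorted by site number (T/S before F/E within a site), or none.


running all 63 domain inputs and tallying outcomes:
  B5=F: no domain input ever produces it -> dead
  B7=T: no domain input ever produces it -> dead
  reachable outcomes have witnesses, e.g. B1=T (e.g. h=3, t=2, y=2), B1=F (e.g. h=3, t=2, y=5), B2=S (e.g. h=3, t=2, y=6), B2=E (e.g. h=3, t=2, y=2)
Answer: B5=F, B7=T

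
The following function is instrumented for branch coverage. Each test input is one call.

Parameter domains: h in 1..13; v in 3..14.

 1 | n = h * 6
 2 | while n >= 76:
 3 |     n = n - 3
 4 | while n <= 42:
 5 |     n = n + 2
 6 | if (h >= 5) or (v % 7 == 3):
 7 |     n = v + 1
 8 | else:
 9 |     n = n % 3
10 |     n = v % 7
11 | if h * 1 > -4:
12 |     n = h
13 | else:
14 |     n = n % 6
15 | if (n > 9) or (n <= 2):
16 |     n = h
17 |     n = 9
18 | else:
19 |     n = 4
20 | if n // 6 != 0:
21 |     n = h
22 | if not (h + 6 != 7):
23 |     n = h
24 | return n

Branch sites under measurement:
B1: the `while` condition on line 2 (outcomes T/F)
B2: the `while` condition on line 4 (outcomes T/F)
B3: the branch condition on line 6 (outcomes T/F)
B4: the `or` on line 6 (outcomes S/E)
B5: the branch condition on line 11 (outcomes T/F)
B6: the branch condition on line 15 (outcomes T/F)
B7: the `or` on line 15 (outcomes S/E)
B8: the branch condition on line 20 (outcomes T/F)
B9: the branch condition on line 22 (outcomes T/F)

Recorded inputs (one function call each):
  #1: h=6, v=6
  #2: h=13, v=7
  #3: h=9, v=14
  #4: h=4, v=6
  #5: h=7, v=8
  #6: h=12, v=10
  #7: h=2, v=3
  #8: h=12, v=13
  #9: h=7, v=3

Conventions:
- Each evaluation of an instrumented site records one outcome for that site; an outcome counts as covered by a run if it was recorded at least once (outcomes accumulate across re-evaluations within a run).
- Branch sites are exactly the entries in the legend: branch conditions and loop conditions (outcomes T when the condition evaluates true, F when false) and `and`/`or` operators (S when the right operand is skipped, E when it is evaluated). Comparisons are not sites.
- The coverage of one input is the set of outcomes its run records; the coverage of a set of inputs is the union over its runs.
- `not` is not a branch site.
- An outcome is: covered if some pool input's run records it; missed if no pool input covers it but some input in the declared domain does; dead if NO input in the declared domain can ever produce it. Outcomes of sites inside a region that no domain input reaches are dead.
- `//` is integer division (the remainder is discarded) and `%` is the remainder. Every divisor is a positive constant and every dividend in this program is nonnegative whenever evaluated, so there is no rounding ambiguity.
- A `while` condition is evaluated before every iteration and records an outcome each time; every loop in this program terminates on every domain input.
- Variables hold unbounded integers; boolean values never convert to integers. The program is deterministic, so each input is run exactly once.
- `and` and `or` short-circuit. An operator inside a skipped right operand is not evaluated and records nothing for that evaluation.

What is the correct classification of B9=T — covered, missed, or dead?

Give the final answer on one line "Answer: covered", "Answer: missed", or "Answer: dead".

no pool input records B9=T
but domain input (h=1, v=3) does record it -> reachable, so missed

Answer: missed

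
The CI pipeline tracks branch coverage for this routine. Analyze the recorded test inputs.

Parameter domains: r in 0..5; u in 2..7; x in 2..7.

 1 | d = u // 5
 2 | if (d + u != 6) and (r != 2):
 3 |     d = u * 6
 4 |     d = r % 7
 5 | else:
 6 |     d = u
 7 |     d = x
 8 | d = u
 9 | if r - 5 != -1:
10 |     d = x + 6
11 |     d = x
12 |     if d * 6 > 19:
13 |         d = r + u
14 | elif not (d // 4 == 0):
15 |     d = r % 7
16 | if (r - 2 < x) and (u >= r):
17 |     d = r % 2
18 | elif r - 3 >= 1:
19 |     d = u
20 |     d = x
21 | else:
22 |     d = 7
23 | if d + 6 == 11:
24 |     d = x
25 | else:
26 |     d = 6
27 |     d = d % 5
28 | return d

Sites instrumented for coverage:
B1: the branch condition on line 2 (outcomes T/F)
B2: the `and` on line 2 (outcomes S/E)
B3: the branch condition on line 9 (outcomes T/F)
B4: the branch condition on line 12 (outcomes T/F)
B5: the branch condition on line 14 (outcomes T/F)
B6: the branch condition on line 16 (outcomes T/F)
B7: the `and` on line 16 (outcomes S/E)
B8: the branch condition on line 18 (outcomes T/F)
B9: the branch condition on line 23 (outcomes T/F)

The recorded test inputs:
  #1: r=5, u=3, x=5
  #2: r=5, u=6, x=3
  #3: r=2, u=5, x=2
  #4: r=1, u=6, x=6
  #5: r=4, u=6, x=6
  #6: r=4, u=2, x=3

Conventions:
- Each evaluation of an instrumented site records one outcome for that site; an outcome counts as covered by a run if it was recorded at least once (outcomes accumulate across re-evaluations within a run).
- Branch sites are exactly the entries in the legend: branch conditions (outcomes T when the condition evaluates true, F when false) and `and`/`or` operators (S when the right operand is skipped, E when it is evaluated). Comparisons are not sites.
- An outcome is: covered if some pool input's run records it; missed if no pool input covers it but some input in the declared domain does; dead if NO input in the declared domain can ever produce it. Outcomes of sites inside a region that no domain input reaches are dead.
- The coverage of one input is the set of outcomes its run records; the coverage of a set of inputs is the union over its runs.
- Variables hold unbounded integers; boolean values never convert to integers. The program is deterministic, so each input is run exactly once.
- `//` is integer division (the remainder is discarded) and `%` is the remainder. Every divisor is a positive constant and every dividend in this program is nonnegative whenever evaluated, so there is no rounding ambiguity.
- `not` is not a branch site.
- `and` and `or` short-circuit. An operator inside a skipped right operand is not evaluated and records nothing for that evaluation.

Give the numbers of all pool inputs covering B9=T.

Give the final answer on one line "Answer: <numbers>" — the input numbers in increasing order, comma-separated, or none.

input #1 (r=5, u=3, x=5): covers B9=T
input #2 (r=5, u=6, x=3): misses B9=T
input #3 (r=2, u=5, x=2): misses B9=T
input #4 (r=1, u=6, x=6): misses B9=T
input #5 (r=4, u=6, x=6): misses B9=T
input #6 (r=4, u=2, x=3): misses B9=T

Answer: 1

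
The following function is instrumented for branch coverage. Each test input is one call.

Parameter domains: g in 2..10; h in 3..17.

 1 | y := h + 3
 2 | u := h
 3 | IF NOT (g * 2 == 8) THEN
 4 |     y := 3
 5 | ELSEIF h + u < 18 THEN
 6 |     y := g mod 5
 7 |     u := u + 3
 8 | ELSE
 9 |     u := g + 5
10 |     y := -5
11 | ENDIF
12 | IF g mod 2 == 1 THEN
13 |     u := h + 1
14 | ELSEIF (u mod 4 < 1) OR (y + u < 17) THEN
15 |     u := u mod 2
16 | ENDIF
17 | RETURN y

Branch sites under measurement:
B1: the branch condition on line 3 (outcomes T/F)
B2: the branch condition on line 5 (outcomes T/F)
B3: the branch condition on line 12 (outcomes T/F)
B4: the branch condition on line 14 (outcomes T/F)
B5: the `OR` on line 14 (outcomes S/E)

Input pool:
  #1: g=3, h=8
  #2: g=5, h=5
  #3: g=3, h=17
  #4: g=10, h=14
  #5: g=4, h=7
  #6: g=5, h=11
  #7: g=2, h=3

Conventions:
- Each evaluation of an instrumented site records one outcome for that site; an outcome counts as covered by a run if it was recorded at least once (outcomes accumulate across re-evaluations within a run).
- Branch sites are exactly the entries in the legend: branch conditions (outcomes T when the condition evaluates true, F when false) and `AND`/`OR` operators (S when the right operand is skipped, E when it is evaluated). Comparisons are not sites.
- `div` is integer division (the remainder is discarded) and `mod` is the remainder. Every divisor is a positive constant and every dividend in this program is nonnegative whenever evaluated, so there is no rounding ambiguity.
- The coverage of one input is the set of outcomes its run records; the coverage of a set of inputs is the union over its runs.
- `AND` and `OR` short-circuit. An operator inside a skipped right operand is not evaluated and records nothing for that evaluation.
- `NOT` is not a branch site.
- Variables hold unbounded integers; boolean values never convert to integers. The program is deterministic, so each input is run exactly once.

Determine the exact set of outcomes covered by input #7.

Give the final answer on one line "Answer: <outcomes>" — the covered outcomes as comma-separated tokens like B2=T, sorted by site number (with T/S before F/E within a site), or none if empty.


Tracing the run of input #7 (g=2, h=3):
  B1->T, B3->F, B5->E, B4->T
collecting distinct outcomes: B1=T, B3=F, B4=T, B5=E
Answer: B1=T, B3=F, B4=T, B5=E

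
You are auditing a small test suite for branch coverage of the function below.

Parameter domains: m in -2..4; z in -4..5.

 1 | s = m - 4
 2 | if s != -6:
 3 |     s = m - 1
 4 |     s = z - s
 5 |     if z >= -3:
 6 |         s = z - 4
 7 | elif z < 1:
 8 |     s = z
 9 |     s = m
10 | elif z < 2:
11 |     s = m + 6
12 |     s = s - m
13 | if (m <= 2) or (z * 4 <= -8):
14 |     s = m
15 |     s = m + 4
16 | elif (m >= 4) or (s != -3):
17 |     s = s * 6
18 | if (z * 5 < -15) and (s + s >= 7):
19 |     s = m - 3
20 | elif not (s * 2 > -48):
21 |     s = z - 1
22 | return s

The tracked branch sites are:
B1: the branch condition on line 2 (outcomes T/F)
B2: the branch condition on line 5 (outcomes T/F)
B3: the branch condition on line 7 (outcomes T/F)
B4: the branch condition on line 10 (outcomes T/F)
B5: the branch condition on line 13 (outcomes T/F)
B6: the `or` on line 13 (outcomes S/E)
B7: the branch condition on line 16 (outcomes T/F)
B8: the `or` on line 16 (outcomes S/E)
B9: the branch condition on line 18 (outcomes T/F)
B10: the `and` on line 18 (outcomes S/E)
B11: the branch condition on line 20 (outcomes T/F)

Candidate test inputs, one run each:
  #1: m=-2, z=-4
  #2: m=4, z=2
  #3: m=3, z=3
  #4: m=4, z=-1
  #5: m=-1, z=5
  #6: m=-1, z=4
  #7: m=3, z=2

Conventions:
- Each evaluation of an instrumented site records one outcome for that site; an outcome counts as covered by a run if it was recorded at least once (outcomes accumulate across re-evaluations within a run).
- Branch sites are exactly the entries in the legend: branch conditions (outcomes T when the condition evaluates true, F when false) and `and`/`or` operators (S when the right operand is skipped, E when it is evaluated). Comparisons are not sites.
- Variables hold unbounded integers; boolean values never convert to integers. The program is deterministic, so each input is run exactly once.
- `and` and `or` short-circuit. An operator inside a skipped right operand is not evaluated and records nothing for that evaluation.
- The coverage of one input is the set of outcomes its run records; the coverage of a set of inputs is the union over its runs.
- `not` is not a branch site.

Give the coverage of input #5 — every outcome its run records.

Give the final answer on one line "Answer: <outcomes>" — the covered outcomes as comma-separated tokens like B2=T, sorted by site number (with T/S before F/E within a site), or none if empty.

Event log for input #5 (m=-1, z=5):
  B1->T, B2->T, B6->S, B5->T, B10->S, B9->F, B11->F
distinct outcomes covered: B1=T, B2=T, B5=T, B6=S, B9=F, B10=S, B11=F

Answer: B1=T, B2=T, B5=T, B6=S, B9=F, B10=S, B11=F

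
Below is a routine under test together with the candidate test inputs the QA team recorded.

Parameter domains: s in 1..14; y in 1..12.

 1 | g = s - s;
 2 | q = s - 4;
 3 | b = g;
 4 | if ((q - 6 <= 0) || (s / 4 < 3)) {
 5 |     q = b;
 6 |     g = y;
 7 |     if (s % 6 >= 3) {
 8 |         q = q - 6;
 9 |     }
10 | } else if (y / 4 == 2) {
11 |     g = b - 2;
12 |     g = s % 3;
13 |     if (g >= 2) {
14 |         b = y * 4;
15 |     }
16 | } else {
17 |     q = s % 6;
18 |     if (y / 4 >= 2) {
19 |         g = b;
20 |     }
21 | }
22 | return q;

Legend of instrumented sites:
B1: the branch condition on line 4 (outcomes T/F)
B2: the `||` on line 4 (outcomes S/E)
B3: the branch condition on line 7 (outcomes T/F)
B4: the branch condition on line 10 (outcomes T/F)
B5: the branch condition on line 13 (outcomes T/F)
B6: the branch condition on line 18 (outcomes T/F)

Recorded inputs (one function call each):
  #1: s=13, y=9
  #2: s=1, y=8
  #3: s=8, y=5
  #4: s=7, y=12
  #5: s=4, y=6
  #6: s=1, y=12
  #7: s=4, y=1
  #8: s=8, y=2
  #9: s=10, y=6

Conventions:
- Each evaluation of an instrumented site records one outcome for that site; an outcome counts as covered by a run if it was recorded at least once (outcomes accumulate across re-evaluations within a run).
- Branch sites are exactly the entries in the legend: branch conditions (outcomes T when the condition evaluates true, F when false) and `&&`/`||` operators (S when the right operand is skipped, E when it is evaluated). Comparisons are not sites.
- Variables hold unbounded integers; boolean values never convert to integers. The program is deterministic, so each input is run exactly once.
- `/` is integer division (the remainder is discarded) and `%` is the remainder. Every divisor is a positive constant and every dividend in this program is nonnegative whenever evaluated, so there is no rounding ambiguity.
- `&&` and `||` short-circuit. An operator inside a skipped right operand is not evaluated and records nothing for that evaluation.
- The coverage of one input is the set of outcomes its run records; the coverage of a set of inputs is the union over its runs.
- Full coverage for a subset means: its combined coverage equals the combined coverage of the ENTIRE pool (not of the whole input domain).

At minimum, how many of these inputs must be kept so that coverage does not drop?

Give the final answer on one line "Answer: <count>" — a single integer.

test 1 (s=13, y=9) fires B2->E, B1->F, B4->T, B5->F; hits B1=F, B2=E, B4=T, B5=F
test 2 (s=1, y=8) fires B2->S, B1->T, B3->F; hits B1=T, B2=S, B3=F
test 3 (s=8, y=5) fires B2->S, B1->T, B3->F; hits B1=T, B2=S, B3=F
test 4 (s=7, y=12) fires B2->S, B1->T, B3->F; hits B1=T, B2=S, B3=F
test 5 (s=4, y=6) fires B2->S, B1->T, B3->T; hits B1=T, B2=S, B3=T
test 6 (s=1, y=12) fires B2->S, B1->T, B3->F; hits B1=T, B2=S, B3=F
test 7 (s=4, y=1) fires B2->S, B1->T, B3->T; hits B1=T, B2=S, B3=T
test 8 (s=8, y=2) fires B2->S, B1->T, B3->F; hits B1=T, B2=S, B3=F
test 9 (s=10, y=6) fires B2->S, B1->T, B3->T; hits B1=T, B2=S, B3=T
pool-wide coverage (8 outcomes): B1=T, B1=F, B2=S, B2=E, B3=T, B3=F, B4=T, B5=F
size 1 is not enough: best union over all size-1 subsets is 4/8
size 2 is not enough: best union over all size-2 subsets is 7/8
at size 3, {1, 2, 5} reaches all 8 outcomes; every lexicographically earlier size-3 subset fails

Answer: 3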